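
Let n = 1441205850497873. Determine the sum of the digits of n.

1+4+4+1+2+0+5+8+5+0+4+9+7+8+7+3 = 68

68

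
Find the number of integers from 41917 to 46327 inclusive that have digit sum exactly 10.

35

The integers in [41917, 46327] that have digit sum exactly 10: 42004, 42013, 42022, 42031, 42040, 42103, …, 45100, 46000.
35 qualify.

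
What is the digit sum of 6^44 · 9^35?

306

6^44 · 9^35 = 43365349135564427186273214065696921746216909106756954975080078639104
Sum of its 68 digits: 306.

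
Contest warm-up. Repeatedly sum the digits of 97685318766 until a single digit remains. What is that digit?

9+7+6+8+5+3+1+8+7+6+6 = 66
6+6 = 12
1+2 = 3

3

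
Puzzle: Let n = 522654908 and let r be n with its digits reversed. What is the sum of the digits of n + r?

Reversal of 522654908 is 809456225; 522654908 + 809456225 = 1332111133.
Digit sum of 1332111133: 1+3+3+2+1+1+1+1+3+3 = 19.

19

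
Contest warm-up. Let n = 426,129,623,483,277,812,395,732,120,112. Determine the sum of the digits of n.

4+2+6+1+2+9+6+2+3+4+8+3+2+7+7+8+1+2+3+9+5+7+3+2+1+2+0+1+1+2 = 113

113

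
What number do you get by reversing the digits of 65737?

Reversing 65737 gives 73756.

73756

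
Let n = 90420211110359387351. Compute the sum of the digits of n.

9+0+4+2+0+2+1+1+1+1+0+3+5+9+3+8+7+3+5+1 = 65

65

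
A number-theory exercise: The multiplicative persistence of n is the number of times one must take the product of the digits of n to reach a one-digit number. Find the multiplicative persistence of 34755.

2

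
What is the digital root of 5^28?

The digital root of n equals n mod 9 (or 9 when 9 | n), so we need 5^28 mod 9.
5^28 ≡ 4 (mod 9), so the digital root is 4.

4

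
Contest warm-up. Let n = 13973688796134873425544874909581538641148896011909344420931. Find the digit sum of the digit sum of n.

11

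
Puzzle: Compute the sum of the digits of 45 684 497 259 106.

70

4+5+6+8+4+4+9+7+2+5+9+1+0+6 = 70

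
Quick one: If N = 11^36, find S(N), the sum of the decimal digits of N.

172

11^36 = 30912680532870672635673352936887453361
Sum of its 38 digits: 172.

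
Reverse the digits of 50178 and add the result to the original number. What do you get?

Reverse of 50178 is 87105.
50178 + 87105 = 137283

137283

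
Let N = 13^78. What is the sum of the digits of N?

13^78 = 771936328432730777189183517369830159827426282764863750131729657829597399846468418688729
Sum of its 87 digits: 451.

451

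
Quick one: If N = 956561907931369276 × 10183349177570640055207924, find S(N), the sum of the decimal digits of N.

166

956561907931369276 × 10183349177570640055207924 = 9741003918428311629189439530026672205343024
Sum of its 43 digits: 166.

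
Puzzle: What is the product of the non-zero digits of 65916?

1620

6×5×9×1×6 = 1620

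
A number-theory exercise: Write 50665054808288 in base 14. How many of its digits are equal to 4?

50665054808288 in base 14 is C722B77CC944.
The digit 4 appears 2 times.

2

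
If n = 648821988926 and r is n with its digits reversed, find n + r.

Reverse of 648821988926 is 629889128846.
648821988926 + 629889128846 = 1278711117772

1278711117772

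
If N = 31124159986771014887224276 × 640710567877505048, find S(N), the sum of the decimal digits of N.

31124159986771014887224276 × 640710567877505048 = 19941578219834376950710085715746944898145248
Sum of its 44 digits: 218.

218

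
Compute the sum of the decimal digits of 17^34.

17^34 = 684326450885775034048946719925754910487329
Sum of its 42 digits: 208.

208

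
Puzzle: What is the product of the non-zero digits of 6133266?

3888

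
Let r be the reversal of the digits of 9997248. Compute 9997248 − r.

1569249

Reverse of 9997248 is 8427999.
9997248 − 8427999 = 1569249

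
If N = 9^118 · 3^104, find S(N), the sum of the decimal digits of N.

9^118 · 3^104 = 1664280806589814803858571371708626691451909331385734291010900950997276297957762658553727546535190828834204613885667545045874010453464713005017905547836267732294801
Sum of its 163 digits: 738.

738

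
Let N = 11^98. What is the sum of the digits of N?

499

11^98 = 1138893581803493403646143567941292295559035636366815407698055996045866546243992369995050904937673772281
Sum of its 103 digits: 499.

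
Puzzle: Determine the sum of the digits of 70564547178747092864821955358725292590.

188

7+0+5+6+4+5+4+7+1+7+8+7+4+7+0+9+2+8+6+4+8+2+1+9+5+5+3+5+8+7+2+5+2+9+2+5+9+0 = 188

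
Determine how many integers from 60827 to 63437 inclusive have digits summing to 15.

107

The integers in [60827, 63437] that have digits summing to 15: 60900, 61008, 61017, 61026, 61035, 61044, …, 63411, 63420.
107 qualify.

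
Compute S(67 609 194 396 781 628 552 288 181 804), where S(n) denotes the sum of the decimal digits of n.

6+7+6+0+9+1+9+4+3+9+6+7+8+1+6+2+8+5+5+2+2+8+8+1+8+1+8+0+4 = 144

144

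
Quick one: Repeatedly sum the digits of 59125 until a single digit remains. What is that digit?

5+9+1+2+5 = 22
2+2 = 4
(Equivalently, 59125 mod 9 = 4.)

4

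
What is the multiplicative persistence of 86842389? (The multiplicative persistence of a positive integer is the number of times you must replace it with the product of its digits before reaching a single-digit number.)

86842389 → 663552 → 5400 → 0 (3 steps)

3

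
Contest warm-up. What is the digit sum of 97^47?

427

97^47 = 2389304552094864178853589584634683126002317957074543744918540588078667365016931466205231748513
Sum of its 94 digits: 427.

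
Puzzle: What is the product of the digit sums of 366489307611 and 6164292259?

2484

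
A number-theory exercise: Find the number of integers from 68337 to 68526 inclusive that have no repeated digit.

82

The integers in [68337, 68526] that have no repeated digit: 68340, 68341, 68342, 68345, 68347, 68349, …, 68523, 68524.
82 qualify.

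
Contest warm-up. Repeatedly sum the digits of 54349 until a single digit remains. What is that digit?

7

5+4+3+4+9 = 25
2+5 = 7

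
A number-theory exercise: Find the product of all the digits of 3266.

3×2×6×6 = 216

216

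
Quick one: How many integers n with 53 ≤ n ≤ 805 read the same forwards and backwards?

The integers in [53, 805] that read the same forwards and backwards: 55, 66, 77, 88, 99, 101, …, 787, 797.
75 qualify.

75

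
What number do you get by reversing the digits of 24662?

Reversing 24662 gives 26642.

26642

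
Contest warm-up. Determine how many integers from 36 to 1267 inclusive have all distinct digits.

The integers in [36, 1267] that have all distinct digits: 36, 37, 38, 39, 40, 41, …, 1265, 1267.
795 qualify.

795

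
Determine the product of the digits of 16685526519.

3888000

1×6×6×8×5×5×2×6×5×1×9 = 3888000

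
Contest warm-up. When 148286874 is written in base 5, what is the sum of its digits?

30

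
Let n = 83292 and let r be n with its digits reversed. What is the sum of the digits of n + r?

12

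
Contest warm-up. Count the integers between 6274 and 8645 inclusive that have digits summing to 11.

31

The integers in [6274, 8645] that have digits summing to 11: 6302, 6311, 6320, 6401, 6410, 6500, …, 8210, 8300.
31 qualify.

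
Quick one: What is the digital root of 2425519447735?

2+4+2+5+5+1+9+4+4+7+7+3+5 = 58
5+8 = 13
1+3 = 4

4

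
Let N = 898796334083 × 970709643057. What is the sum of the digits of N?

105

898796334083 × 970709643057 = 872470268638649053411731
Sum of its 24 digits: 105.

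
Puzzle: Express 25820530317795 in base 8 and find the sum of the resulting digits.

66

25820530317795 in base 8 is 567571742314743.
Digit sum: 5+6+7+5+7+1+7+4+2+3+1+4+7+4+3 = 66.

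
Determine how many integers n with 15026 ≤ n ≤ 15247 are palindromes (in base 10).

The integers in [15026, 15247] that are palindromes (in base 10): 15051, 15151.
2 qualify.

2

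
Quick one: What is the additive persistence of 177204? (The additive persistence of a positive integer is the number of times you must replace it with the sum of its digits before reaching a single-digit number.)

2

177204 → 21 → 3 (2 steps)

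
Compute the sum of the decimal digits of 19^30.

163

19^30 = 230466617897195215045509519405933293401
Sum of its 39 digits: 163.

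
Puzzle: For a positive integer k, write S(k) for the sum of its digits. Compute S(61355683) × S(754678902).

1776

S(61355683) = 6+1+3+5+5+6+8+3 = 37.
S(754678902) = 7+5+4+6+7+8+9+0+2 = 48.
37 · 48 = 1776.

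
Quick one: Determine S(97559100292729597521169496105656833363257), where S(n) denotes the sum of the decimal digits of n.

194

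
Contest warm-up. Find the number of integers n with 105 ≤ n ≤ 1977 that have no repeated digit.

The integers in [105, 1977] that have no repeated digit: 105, 106, 107, 108, 109, 120, …, 1975, 1976.
1141 qualify.

1141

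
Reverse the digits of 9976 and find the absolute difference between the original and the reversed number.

3177

Reverse of 9976 is 6799.
|9976 − 6799| = 3177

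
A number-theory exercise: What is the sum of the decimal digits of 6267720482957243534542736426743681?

6+2+6+7+7+2+0+4+8+2+9+5+7+2+4+3+5+3+4+5+4+2+7+3+6+4+2+6+7+4+3+6+8+1 = 154

154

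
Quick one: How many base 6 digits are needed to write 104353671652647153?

22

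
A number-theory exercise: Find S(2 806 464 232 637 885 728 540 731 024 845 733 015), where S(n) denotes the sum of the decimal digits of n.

2+8+0+6+4+6+4+2+3+2+6+3+7+8+8+5+7+2+8+5+4+0+7+3+1+0+2+4+8+4+5+7+3+3+0+1+5 = 153

153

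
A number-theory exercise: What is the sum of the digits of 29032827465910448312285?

95

2+9+0+3+2+8+2+7+4+6+5+9+1+0+4+4+8+3+1+2+2+8+5 = 95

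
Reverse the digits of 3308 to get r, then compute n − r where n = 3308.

Reverse of 3308 is 8033.
3308 − 8033 = -4725

-4725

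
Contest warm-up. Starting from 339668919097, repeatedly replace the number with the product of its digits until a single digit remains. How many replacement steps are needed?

339668919097 → 0 (1 step)

1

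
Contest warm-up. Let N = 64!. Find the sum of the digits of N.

324

64! = 126886932185884164103433389335161480802865516174545192198801894375214704230400000000000000
Sum of its 90 digits: 324.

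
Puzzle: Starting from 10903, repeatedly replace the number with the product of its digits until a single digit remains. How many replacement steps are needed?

1

10903 → 0 (1 step)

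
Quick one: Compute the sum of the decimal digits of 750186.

27

7+5+0+1+8+6 = 27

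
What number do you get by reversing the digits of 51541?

Reversing 51541 gives 14515.

14515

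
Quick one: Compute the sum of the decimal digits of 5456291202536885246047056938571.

138

5+4+5+6+2+9+1+2+0+2+5+3+6+8+8+5+2+4+6+0+4+7+0+5+6+9+3+8+5+7+1 = 138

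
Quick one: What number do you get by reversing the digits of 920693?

396029

Reversing 920693 gives 396029.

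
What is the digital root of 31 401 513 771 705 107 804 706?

3+1+4+0+1+5+1+3+7+7+1+7+0+5+1+0+7+8+0+4+7+0+6 = 78
7+8 = 15
1+5 = 6
(Equivalently, 31 401 513 771 705 107 804 706 mod 9 = 6.)

6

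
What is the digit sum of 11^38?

11^38 = 3740434344477351388916475705363381856681
Sum of its 40 digits: 184.

184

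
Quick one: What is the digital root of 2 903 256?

2+9+0+3+2+5+6 = 27
2+7 = 9

9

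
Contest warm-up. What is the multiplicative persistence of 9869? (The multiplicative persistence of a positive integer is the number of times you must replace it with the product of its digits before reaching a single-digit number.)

4

9869 → 3888 → 1536 → 90 → 0 (4 steps)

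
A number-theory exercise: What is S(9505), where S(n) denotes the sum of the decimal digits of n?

19

9+5+0+5 = 19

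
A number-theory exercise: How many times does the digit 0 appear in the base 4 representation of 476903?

1

476903 in base 4 is 1310123213.
The digit 0 appears 1 time.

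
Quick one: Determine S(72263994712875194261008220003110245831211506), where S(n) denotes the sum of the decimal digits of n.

150

7+2+2+6+3+9+9+4+7+1+2+8+7+5+1+9+4+2+6+1+0+0+8+2+2+0+0+0+3+1+1+0+2+4+5+8+3+1+2+1+1+5+0+6 = 150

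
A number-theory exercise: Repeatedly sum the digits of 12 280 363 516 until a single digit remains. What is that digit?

1

1+2+2+8+0+3+6+3+5+1+6 = 37
3+7 = 10
1+0 = 1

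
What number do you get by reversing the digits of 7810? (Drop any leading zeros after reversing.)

187

Reversing 7810 gives 187.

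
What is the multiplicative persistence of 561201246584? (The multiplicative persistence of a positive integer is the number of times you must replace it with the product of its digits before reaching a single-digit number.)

561201246584 → 0 (1 step)

1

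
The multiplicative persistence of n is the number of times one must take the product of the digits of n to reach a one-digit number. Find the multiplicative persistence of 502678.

1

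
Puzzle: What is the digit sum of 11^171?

11^171 = 11971516324028181143971749701549704147559958845716404331377199160901758573318607430532788039815509058554517585620097499558227539322487495317494497222128083603693203327484577760211
Sum of its 179 digits: 800.

800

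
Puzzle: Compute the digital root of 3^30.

9

The digital root of n equals n mod 9 (or 9 when 9 | n), so we need 3^30 mod 9.
3^30 ≡ 0 (mod 9), so the digital root is 9.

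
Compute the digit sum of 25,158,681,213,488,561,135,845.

100

2+5+1+5+8+6+8+1+2+1+3+4+8+8+5+6+1+1+3+5+8+4+5 = 100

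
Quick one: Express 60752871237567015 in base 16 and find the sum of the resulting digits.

60752871237567015 in base 16 is D7D66A1D334227.
Digit sum: 13+7+13+6+6+10+1+13+3+3+4+2+2+7 = 90.

90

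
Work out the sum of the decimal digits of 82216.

8+2+2+1+6 = 19

19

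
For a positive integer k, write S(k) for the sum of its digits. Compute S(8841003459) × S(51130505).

840

S(8841003459) = 8+8+4+1+0+0+3+4+5+9 = 42.
S(51130505) = 5+1+1+3+0+5+0+5 = 20.
42 · 20 = 840.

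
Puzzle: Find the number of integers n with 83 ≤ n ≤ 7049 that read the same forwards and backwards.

153

The integers in [83, 7049] that read the same forwards and backwards: 88, 99, 101, 111, 121, 131, …, 6996, 7007.
153 qualify.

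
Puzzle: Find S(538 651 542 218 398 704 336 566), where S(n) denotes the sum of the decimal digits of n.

110

5+3+8+6+5+1+5+4+2+2+1+8+3+9+8+7+0+4+3+3+6+5+6+6 = 110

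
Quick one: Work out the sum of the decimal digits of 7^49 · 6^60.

7^49 · 6^60 = 12556800193410884776312859798953136929002756435381699145766412745528360292026908338552832
Sum of its 89 digits: 405.

405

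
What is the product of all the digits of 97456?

7560

9×7×4×5×6 = 7560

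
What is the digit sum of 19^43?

235

19^43 = 9691808871033067112824380501725664483616416540730367659
Sum of its 55 digits: 235.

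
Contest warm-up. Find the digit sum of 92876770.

9+2+8+7+6+7+7+0 = 46

46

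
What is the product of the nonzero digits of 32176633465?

3×2×1×7×6×6×3×3×4×6×5 = 1632960

1632960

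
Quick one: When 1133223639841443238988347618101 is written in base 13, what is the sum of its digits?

1133223639841443238988347618101 in base 13 is C47970882A42374A05A81231149.
Digit sum: 12+4+7+9+7+0+8+8+2+10+4+2+3+7+4+10+0+5+10+8+1+2+3+1+1+4+9 = 141.

141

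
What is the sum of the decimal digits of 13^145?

760

13^145 = 332495739297038865453955824301148040878086855761996914226721779819448441230837837778396193227194828462167904844061547157593170092092697366300067194480595905270093
Sum of its 162 digits: 760.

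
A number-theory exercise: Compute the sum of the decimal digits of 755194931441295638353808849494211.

155

7+5+5+1+9+4+9+3+1+4+4+1+2+9+5+6+3+8+3+5+3+8+0+8+8+4+9+4+9+4+2+1+1 = 155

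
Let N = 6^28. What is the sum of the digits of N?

90

6^28 = 6140942214464815497216
Sum of its 22 digits: 90.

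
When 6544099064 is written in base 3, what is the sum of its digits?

22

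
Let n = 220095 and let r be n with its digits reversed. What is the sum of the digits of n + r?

Reversal of 220095 is 590022; 220095 + 590022 = 810117.
Digit sum of 810117: 8+1+0+1+1+7 = 18.

18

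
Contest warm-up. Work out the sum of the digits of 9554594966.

62

9+5+5+4+5+9+4+9+6+6 = 62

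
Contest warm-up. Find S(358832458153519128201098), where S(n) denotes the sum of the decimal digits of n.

101

3+5+8+8+3+2+4+5+8+1+5+3+5+1+9+1+2+8+2+0+1+0+9+8 = 101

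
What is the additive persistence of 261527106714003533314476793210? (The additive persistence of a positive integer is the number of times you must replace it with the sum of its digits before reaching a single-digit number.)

261527106714003533314476793210 → 103 → 4 (2 steps)

2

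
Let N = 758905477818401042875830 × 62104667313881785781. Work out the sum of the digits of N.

213

758905477818401042875830 × 62104667313881785781 = 47131572222594289856878947858508268242573230
Sum of its 44 digits: 213.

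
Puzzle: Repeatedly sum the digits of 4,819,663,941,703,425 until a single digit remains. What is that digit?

9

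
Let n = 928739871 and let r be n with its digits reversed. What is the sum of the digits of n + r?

Reversal of 928739871 is 178937829; 928739871 + 178937829 = 1107677700.
Digit sum of 1107677700: 1+1+0+7+6+7+7+7+0+0 = 36.

36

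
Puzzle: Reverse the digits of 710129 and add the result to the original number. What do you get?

1631146

Reverse of 710129 is 921017.
710129 + 921017 = 1631146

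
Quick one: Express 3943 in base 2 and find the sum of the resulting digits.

3943 in base 2 is 111101100111.
Digit sum: 1+1+1+1+0+1+1+0+0+1+1+1 = 9.

9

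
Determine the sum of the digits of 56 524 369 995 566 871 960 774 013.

133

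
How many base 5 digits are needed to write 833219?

9

833219 in base 5 is 203130334, which has 9 digits.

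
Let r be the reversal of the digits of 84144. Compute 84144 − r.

Reverse of 84144 is 44148.
84144 − 44148 = 39996

39996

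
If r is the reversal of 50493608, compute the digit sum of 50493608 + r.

Reversal of 50493608 is 80639405; 50493608 + 80639405 = 131133013.
Digit sum of 131133013: 1+3+1+1+3+3+0+1+3 = 16.

16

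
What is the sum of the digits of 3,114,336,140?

26

3+1+1+4+3+3+6+1+4+0 = 26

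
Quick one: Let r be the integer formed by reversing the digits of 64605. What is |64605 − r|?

Reverse of 64605 is 50646.
|64605 − 50646| = 13959

13959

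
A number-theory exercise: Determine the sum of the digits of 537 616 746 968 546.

5+3+7+6+1+6+7+4+6+9+6+8+5+4+6 = 83

83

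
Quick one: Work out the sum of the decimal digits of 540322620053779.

5+4+0+3+2+2+6+2+0+0+5+3+7+7+9 = 55

55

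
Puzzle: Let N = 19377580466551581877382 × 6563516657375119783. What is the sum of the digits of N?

19377580466551581877382 × 6563516657375119783 = 127185072171838052781573956704124268448106
Sum of its 42 digits: 176.

176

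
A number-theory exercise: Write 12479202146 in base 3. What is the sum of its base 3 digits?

18

12479202146 in base 3 is 1012012200211011010002.
Digit sum: 1+0+1+2+0+1+2+2+0+0+2+1+1+0+1+1+0+1+0+0+0+2 = 18.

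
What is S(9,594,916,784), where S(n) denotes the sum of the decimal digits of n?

62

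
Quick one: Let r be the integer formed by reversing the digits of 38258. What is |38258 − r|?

Reverse of 38258 is 85283.
|38258 − 85283| = 47025

47025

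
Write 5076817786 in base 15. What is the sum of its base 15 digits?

5076817786 in base 15 is 1EAA7C491.
Digit sum: 1+14+10+10+7+12+4+9+1 = 68.

68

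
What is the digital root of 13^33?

1

The digital root of n equals n mod 9 (or 9 when 9 | n), so we need 13^33 mod 9.
13^33 ≡ 1 (mod 9), so the digital root is 1.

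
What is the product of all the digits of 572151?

5×7×2×1×5×1 = 350

350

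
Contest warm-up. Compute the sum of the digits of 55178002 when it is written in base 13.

55178002 in base 13 is B57C209.
Digit sum: 11+5+7+12+2+0+9 = 46.

46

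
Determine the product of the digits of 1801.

1×8×0×1 = 0

0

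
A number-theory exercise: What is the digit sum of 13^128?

664

13^128 = 38436965620586987689488589105716734784140096285687477673605804756844311336293015125554652183988019630827184246200461293326735712862198305579521
Sum of its 143 digits: 664.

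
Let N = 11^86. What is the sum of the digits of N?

11^86 = 362886593255124255194791477358808981270609809471944990809879058292055075790399576845456361
Sum of its 90 digits: 454.

454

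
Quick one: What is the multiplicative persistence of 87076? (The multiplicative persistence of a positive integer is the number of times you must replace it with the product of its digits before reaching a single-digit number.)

87076 → 0 (1 step)

1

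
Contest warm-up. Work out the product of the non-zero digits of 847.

224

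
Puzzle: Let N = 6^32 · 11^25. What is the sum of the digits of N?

252

6^32 · 11^25 = 862297528293501688311973696993285444006528665255936
Sum of its 51 digits: 252.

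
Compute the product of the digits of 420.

4×2×0 = 0

0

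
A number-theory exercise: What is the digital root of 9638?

8

9+6+3+8 = 26
2+6 = 8
(Equivalently, 9638 mod 9 = 8.)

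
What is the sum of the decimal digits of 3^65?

135

3^65 = 10301051460877537453973547267843
Sum of its 32 digits: 135.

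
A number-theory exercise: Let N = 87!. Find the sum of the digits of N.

495

87! = 2107757298379527717213600518699389595229783738061356212322972511214654115727593174080683423236414793504734471782400000000000000000000
Sum of its 133 digits: 495.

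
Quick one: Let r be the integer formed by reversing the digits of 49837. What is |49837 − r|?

24057

Reverse of 49837 is 73894.
|49837 − 73894| = 24057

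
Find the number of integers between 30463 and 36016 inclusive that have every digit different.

1579

The integers in [30463, 36016] that have every digit different: 30465, 30467, 30468, 30469, 30471, 30472, …, 36014, 36015.
1579 qualify.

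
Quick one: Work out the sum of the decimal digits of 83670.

24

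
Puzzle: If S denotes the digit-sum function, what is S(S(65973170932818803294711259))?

First digit sum: 120.
1+2+0 = 3.

3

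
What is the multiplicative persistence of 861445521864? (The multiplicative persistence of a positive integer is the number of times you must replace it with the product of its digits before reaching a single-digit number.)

2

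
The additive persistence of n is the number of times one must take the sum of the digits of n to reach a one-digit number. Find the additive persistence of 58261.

2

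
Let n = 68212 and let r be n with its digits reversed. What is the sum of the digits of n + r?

38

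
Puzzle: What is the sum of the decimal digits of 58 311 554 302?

37

5+8+3+1+1+5+5+4+3+0+2 = 37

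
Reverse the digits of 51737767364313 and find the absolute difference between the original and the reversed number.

Reverse of 51737767364313 is 31346376773715.
|51737767364313 − 31346376773715| = 20391390590598

20391390590598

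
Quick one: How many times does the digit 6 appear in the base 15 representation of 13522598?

13522598 in base 15 is 12C1A68.
The digit 6 appears 1 time.

1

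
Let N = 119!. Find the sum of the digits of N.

119! = 55745857612076058813234317117419771556272886109483581752463927935846946310374691578057284710599874844234646982443450754604453404911734348832487342619913750049708004343808000000000000000000000000000
Sum of its 197 digits: 774.

774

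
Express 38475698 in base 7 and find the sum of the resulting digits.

38475698 in base 7 is 645016022.
Digit sum: 6+4+5+0+1+6+0+2+2 = 26.

26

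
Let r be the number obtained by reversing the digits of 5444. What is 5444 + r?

9889

Reverse of 5444 is 4445.
5444 + 4445 = 9889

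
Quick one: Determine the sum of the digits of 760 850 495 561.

56

7+6+0+8+5+0+4+9+5+5+6+1 = 56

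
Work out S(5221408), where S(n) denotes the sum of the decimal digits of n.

22

5+2+2+1+4+0+8 = 22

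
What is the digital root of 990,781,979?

9+9+0+7+8+1+9+7+9 = 59
5+9 = 14
1+4 = 5

5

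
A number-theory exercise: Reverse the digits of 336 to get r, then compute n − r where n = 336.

-297

Reverse of 336 is 633.
336 − 633 = -297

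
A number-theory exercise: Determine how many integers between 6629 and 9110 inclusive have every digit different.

1239

The integers in [6629, 9110] that have every digit different: 6701, 6702, 6703, 6704, 6705, 6708, …, 9107, 9108.
1239 qualify.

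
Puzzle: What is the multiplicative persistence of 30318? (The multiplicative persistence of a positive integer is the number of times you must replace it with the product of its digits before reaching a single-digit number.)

1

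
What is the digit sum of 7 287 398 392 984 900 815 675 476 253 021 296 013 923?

7+2+8+7+3+9+8+3+9+2+9+8+4+9+0+0+8+1+5+6+7+5+4+7+6+2+5+3+0+2+1+2+9+6+0+1+3+9+2+3 = 185

185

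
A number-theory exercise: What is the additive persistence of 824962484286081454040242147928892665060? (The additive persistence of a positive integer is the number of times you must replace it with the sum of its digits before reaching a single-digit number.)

2

824962484286081454040242147928892665060 → 170 → 8 (2 steps)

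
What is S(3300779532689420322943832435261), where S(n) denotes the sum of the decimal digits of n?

125

3+3+0+0+7+7+9+5+3+2+6+8+9+4+2+0+3+2+2+9+4+3+8+3+2+4+3+5+2+6+1 = 125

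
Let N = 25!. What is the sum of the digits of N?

25! = 15511210043330985984000000
Sum of its 26 digits: 72.

72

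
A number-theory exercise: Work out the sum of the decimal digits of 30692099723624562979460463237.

135

3+0+6+9+2+0+9+9+7+2+3+6+2+4+5+6+2+9+7+9+4+6+0+4+6+3+2+3+7 = 135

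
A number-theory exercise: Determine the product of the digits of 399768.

81648

3×9×9×7×6×8 = 81648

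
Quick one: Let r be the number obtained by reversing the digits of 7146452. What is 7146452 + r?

9692869

Reverse of 7146452 is 2546417.
7146452 + 2546417 = 9692869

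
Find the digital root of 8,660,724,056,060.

5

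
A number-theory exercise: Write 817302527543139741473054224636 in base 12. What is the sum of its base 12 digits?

195

817302527543139741473054224636 in base 12 is 5B48B38AB3B4B4596B819776A624.
Digit sum: 5+11+4+8+11+3+8+10+11+3+11+4+11+4+5+9+6+11+8+1+9+7+7+6+10+6+2+4 = 195.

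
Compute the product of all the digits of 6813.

144

6×8×1×3 = 144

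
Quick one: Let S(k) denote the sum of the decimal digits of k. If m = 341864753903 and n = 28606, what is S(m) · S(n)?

1166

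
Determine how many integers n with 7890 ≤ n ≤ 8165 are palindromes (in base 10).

3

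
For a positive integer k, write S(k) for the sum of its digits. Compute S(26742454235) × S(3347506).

S(26742454235) = 2+6+7+4+2+4+5+4+2+3+5 = 44.
S(3347506) = 3+3+4+7+5+0+6 = 28.
44 · 28 = 1232.

1232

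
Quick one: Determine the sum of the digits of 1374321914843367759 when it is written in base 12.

1374321914843367759 in base 12 is 7524B4223A467B013.
Digit sum: 7+5+2+4+11+4+2+2+3+10+4+6+7+11+0+1+3 = 82.

82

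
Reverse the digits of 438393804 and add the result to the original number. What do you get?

Reverse of 438393804 is 408393834.
438393804 + 408393834 = 846787638

846787638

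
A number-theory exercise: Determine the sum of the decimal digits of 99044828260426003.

67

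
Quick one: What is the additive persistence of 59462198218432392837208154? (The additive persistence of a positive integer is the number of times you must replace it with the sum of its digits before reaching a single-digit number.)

59462198218432392837208154 → 116 → 8 (2 steps)

2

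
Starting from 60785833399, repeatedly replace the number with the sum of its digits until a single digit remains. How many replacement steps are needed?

60785833399 → 61 → 7 (2 steps)

2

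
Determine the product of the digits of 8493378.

145152

8×4×9×3×3×7×8 = 145152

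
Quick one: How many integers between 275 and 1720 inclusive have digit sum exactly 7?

The integers in [275, 1720] that have digit sum exactly 7: 304, 313, 322, 331, 340, 403, …, 1510, 1600.
43 qualify.

43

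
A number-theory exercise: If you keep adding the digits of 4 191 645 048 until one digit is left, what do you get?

6

4+1+9+1+6+4+5+0+4+8 = 42
4+2 = 6
(Equivalently, 4 191 645 048 mod 9 = 6.)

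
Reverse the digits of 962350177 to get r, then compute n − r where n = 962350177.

Reverse of 962350177 is 771053269.
962350177 − 771053269 = 191296908

191296908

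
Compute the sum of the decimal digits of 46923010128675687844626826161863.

146

4+6+9+2+3+0+1+0+1+2+8+6+7+5+6+8+7+8+4+4+6+2+6+8+2+6+1+6+1+8+6+3 = 146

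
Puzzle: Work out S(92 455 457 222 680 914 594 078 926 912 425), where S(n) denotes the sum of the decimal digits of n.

148

9+2+4+5+5+4+5+7+2+2+2+6+8+0+9+1+4+5+9+4+0+7+8+9+2+6+9+1+2+4+2+5 = 148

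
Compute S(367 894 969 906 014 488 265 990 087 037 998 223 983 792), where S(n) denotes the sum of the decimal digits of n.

3+6+7+8+9+4+9+6+9+9+0+6+0+1+4+4+8+8+2+6+5+9+9+0+0+8+7+0+3+7+9+9+8+2+2+3+9+8+3+7+9+2 = 228

228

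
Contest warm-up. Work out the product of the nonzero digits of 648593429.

1866240

6×4×8×5×9×3×4×2×9 = 1866240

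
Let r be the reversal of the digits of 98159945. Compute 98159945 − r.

Reverse of 98159945 is 54995189.
98159945 − 54995189 = 43164756

43164756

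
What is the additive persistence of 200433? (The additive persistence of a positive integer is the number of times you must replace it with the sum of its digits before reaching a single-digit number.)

200433 → 12 → 3 (2 steps)

2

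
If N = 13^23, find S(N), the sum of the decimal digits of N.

106

13^23 = 41753905413413116367045797
Sum of its 26 digits: 106.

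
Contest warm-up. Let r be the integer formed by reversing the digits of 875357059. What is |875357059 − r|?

75396519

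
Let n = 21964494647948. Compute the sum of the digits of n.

2+1+9+6+4+4+9+4+6+4+7+9+4+8 = 77

77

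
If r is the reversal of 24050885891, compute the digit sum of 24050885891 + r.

55

Reversal of 24050885891 is 19858805042; 24050885891 + 19858805042 = 43909690933.
Digit sum of 43909690933: 4+3+9+0+9+6+9+0+9+3+3 = 55.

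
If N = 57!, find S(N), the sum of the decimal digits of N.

57! = 40526919504877216755680601905432322134980384796226602145184481280000000000000
Sum of its 77 digits: 270.

270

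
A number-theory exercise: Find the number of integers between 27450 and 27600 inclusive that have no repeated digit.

The integers in [27450, 27600] that have no repeated digit: 27450, 27451, 27453, 27456, 27458, 27459, …, 27596, 27598.
66 qualify.

66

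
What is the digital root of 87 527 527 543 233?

8+7+5+2+7+5+2+7+5+4+3+2+3+3 = 63
6+3 = 9

9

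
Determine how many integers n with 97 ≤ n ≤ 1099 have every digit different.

The integers in [97, 1099] that have every digit different: 97, 98, 102, 103, 104, 105, …, 1097, 1098.
706 qualify.

706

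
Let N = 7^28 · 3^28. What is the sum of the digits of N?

7^28 · 3^28 = 10523016528610349434285830688358359761
Sum of its 38 digits: 162.

162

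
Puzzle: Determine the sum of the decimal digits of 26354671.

2+6+3+5+4+6+7+1 = 34

34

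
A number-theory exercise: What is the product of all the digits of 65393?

6×5×3×9×3 = 2430

2430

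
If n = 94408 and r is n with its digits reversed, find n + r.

174857

Reverse of 94408 is 80449.
94408 + 80449 = 174857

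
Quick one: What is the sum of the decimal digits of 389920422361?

49

3+8+9+9+2+0+4+2+2+3+6+1 = 49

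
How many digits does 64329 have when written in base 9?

6

64329 in base 9 is 107216, which has 6 digits.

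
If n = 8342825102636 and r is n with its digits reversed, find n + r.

Reverse of 8342825102636 is 6362015282438.
8342825102636 + 6362015282438 = 14704840385074

14704840385074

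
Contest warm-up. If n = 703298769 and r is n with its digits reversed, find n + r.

Reverse of 703298769 is 967892307.
703298769 + 967892307 = 1671191076

1671191076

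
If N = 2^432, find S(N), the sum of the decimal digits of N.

586

2^432 = 11090678776483259438313656736572334813745748301503266300681918322458485231222502492159897624416558312389564843845614287315896631296
Sum of its 131 digits: 586.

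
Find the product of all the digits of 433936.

4×3×3×9×3×6 = 5832

5832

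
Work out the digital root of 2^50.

4

The digital root of n equals n mod 9 (or 9 when 9 | n), so we need 2^50 mod 9.
2^50 ≡ 4 (mod 9), so the digital root is 4.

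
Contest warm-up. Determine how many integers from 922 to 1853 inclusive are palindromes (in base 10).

The integers in [922, 1853] that are palindromes (in base 10): 929, 939, 949, 959, 969, 979, …, 1661, 1771.
16 qualify.

16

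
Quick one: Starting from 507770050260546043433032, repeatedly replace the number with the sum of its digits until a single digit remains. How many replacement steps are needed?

3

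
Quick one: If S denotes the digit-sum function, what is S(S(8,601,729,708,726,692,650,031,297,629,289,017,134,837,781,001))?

2

First digit sum: 200.
2+0+0 = 2.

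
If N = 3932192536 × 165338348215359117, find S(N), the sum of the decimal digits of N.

93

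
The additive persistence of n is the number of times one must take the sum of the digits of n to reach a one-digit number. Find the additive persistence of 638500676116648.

3

638500676116648 → 67 → 13 → 4 (3 steps)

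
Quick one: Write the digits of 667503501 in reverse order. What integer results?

105305766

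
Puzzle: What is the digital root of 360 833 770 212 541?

7

3+6+0+8+3+3+7+7+0+2+1+2+5+4+1 = 52
5+2 = 7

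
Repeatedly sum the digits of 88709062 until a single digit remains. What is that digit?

8+8+7+0+9+0+6+2 = 40
4+0 = 4

4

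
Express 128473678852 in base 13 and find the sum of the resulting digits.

128473678852 in base 13 is C1658C7C1C.
Digit sum: 12+1+6+5+8+12+7+12+1+12 = 76.

76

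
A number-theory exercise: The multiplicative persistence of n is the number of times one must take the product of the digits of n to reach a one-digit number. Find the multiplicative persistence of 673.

673 → 126 → 12 → 2 (3 steps)

3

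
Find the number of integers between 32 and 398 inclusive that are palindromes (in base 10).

The integers in [32, 398] that are palindromes (in base 10): 33, 44, 55, 66, 77, 88, …, 383, 393.
37 qualify.

37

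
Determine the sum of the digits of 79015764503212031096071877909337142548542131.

7+9+0+1+5+7+6+4+5+0+3+2+1+2+0+3+1+0+9+6+0+7+1+8+7+7+9+0+9+3+3+7+1+4+2+5+4+8+5+4+2+1+3+1 = 172

172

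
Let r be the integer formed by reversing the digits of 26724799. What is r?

Reversing 26724799 gives 99742762.

99742762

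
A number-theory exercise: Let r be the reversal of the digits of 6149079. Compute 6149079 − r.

-3560337

Reverse of 6149079 is 9709416.
6149079 − 9709416 = -3560337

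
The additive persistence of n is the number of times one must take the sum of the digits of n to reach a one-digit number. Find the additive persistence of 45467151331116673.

3

45467151331116673 → 64 → 10 → 1 (3 steps)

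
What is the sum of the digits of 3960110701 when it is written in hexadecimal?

3960110701 in base 16 is EC0A7E6D.
Digit sum: 14+12+0+10+7+14+6+13 = 76.

76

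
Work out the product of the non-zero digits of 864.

192

8×6×4 = 192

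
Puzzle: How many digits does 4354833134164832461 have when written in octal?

4354833134164832461 in base 8 is 361573632464177570315, which has 21 digits.

21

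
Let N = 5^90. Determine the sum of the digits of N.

316

5^90 = 807793566946316088741610050849573099185363389551639556884765625
Sum of its 63 digits: 316.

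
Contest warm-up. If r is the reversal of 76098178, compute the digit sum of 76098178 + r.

Reversal of 76098178 is 87189067; 76098178 + 87189067 = 163287245.
Digit sum of 163287245: 1+6+3+2+8+7+2+4+5 = 38.

38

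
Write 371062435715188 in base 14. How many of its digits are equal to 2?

371062435715188 in base 14 is 678B736873260.
The digit 2 appears 1 time.

1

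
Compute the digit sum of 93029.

9+3+0+2+9 = 23

23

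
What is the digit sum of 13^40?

13^40 = 361188648084531445929920877641340156544317601
Sum of its 45 digits: 193.

193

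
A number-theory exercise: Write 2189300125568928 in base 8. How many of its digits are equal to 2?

3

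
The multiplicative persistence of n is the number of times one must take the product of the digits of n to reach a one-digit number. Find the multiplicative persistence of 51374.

51374 → 420 → 0 (2 steps)

2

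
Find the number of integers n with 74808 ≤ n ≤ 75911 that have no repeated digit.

380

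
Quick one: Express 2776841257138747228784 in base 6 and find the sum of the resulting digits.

2776841257138747228784 in base 6 is 2414010454530512044342350332.
Digit sum: 2+4+1+4+0+1+0+4+5+4+5+3+0+5+1+2+0+4+4+3+4+2+3+5+0+3+3+2 = 74.

74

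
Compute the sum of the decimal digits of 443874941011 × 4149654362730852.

141

443874941011 × 4149654362730852 = 1841927585473195728369771372
Sum of its 28 digits: 141.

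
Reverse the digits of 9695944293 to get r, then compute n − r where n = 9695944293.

Reverse of 9695944293 is 3924495969.
9695944293 − 3924495969 = 5771448324

5771448324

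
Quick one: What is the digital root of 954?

9+5+4 = 18
1+8 = 9

9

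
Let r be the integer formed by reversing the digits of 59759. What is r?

Reversing 59759 gives 95795.

95795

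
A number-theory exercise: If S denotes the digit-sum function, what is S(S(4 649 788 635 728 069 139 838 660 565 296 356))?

12

First digit sum: 183.
1+8+3 = 12.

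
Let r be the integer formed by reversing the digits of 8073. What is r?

Reversing 8073 gives 3708.

3708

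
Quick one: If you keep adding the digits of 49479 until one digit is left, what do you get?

6

4+9+4+7+9 = 33
3+3 = 6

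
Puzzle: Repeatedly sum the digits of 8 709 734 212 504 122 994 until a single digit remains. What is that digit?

8+7+0+9+7+3+4+2+1+2+5+0+4+1+2+2+9+9+4 = 79
7+9 = 16
1+6 = 7
(Equivalently, 8 709 734 212 504 122 994 mod 9 = 7.)

7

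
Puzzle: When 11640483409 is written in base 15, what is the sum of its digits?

11640483409 in base 15 is 481E071C4.
Digit sum: 4+8+1+14+0+7+1+12+4 = 51.

51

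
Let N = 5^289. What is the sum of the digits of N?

950

5^289 = 10053823416929743980740140963811892516813241369598872709348452591999191561670074074030280466508455838263671954565390087194967897314149824312949790359775157150214359991213797229647752828896045684814453125
Sum of its 203 digits: 950.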